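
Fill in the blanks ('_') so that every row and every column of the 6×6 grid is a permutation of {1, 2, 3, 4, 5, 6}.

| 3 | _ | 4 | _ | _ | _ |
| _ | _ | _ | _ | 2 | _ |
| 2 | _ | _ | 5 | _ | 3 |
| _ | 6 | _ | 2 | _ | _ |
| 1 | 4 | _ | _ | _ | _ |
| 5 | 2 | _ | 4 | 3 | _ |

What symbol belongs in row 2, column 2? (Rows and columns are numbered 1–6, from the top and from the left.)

3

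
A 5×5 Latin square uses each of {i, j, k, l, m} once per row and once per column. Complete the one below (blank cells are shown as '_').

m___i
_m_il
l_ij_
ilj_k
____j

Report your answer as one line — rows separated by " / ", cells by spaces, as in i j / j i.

m j l k i / j m k i l / l k i j m / i l j m k / k i m l j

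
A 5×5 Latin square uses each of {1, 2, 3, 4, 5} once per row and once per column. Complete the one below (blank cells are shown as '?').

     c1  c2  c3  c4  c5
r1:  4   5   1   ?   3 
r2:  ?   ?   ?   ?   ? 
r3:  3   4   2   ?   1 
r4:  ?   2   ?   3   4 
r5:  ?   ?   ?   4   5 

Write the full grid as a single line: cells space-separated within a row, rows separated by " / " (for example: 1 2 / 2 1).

4 5 1 2 3 / 5 3 4 1 2 / 3 4 2 5 1 / 1 2 5 3 4 / 2 1 3 4 5

(r1,c4) = 2
(r2,c5) = 2
(r3,c4) = 5
(r4,c3) = 5
(r5,c3) = 3
(r2,c3) = 4
(r2,c4) = 1
(r4,c1) = 1
(r5,c1) = 2
(r5,c2) = 1
(r2,c1) = 5
(r2,c2) = 3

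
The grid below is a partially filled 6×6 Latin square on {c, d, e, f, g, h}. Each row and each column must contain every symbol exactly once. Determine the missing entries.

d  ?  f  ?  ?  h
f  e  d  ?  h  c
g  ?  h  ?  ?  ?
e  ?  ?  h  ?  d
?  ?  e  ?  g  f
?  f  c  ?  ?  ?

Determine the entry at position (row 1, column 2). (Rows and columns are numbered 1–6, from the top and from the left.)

g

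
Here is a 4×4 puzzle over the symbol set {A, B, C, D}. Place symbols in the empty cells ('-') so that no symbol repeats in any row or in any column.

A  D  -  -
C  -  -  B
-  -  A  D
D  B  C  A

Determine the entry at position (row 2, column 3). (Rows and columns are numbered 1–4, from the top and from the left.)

D

At row 1, column 3: row 1 has {A,D}; column 3 has {A,C}; that leaves B.
At row 1, column 4: row 1 has {A,B,D}; column 4 has {A,B,D}; that leaves C.
At row 2, column 2: row 2 has {B,C}; column 2 has {B,D}; that leaves A.
At row 2, column 3: row 2 has {A,B,C}; column 3 has {A,B,C}; that leaves D.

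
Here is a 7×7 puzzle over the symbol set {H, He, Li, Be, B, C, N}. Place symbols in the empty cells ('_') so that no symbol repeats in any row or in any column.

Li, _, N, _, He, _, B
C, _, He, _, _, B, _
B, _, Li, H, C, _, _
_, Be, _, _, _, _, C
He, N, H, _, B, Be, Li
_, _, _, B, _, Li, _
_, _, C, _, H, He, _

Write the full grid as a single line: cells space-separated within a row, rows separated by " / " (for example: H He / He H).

Li H N Be He C B / C Li He N Be B H / B He Li H C N Be / N Be B He Li H C / He N H C B Be Li / H C Be B N Li He / Be B C Li H He N

(r3,c2) = He
(r3,c6) = N
(r3,c7) = Be
(r4,c3) = B
(r4,c6) = H
(r5,c4) = C
(r6,c3) = Be
(r6,c5) = N
(r7,c7) = N
(r1,c4) = Be
(r1,c6) = C
(r2,c7) = H
(r4,c1) = N
(r4,c5) = Li
(r6,c1) = H
(r6,c2) = C
(r6,c7) = He
(r7,c1) = Be
(r7,c4) = Li
(r1,c2) = H
(r2,c2) = Li
(r2,c4) = N
(r2,c5) = Be
(r4,c4) = He
(r7,c2) = B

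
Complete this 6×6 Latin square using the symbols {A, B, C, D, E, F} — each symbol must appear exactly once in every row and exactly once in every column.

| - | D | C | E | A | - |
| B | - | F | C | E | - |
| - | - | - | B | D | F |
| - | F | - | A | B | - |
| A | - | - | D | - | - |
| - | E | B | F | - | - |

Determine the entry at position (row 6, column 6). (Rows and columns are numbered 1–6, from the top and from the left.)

(r1,c1) = F
(r1,c6) = B
(r2,c2) = A
(r2,c6) = D
(r3,c2) = C
(r5,c2) = B
(r5,c3) = E
(r5,c6) = C
(r6,c5) = C
(r6,c6) = A

A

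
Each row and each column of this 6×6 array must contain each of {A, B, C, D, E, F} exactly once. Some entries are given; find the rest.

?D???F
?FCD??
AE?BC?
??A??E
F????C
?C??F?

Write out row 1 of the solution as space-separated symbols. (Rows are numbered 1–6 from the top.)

(r3,c6) = D
(r4,c2) = B
(r4,c5) = D
(r5,c2) = A
(r5,c4) = E
(r5,c5) = B
(r6,c4) = A
(r6,c6) = B
(r1,c4) = C
(r2,c6) = A
(r3,c3) = F
(r4,c1) = C
(r4,c4) = F
(r5,c3) = D
(r6,c3) = E
(r1,c3) = B
(r2,c5) = E
(r6,c1) = D
(r1,c1) = E
(r1,c5) = A

E D B C A F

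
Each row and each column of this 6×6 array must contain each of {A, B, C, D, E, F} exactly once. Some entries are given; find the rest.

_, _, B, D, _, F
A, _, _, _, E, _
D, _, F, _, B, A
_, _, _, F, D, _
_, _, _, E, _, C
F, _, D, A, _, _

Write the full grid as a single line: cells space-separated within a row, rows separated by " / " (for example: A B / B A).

E C B D A F / A F C B E D / D E F C B A / C A E F D B / B D A E F C / F B D A C E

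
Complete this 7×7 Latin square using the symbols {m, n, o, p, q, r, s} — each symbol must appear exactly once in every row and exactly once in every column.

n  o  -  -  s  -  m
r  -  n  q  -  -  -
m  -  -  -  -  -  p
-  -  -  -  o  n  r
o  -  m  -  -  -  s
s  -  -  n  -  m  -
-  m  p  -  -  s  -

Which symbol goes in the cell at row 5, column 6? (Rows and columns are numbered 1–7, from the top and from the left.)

row 2 has {n,q,r}; column 7 has {m,p,r,s} — only o is left for (r2,c7).
row 6 has {m,n,s}; column 7 has {m,o,p,r,s} — only q is left for (r6,c7).
row 7 has {m,p,s}; column 1 has {m,n,o,r,s} — only q is left for (r7,c1).
row 7 has {m,p,q,s}; column 7 has {m,o,p,q,r,s} — only n is left for (r7,c7).
row 2 has {n,o,q,r}; column 6 has {m,n,s} — only p is left for (r2,c6).
row 4 has {n,o,r}; column 1 has {m,n,o,q,r,s} — only p is left for (r4,c1).
row 7 has {m,n,p,q,s}; column 5 has {o,s} — only r is left for (r7,c5).
row 2 has {n,o,p,q,r}; column 2 has {m,o} — only s is left for (r2,c2).
row 2 has {n,o,p,q,r,s}; column 5 has {o,r,s} — only m is left for (r2,c5).
row 4 has {n,o,p,r}; column 2 has {m,o,s} — only q is left for (r4,c2).
row 4 has {n,o,p,q,r}; column 3 has {m,n,p} — only s is left for (r4,c3).
row 4 has {n,o,p,q,r,s}; column 4 has {n,q} — only m is left for (r4,c4).
row 6 has {m,n,q,s}; column 5 has {m,o,r,s} — only p is left for (r6,c5).
row 7 has {m,n,p,q,r,s}; column 4 has {m,n,q} — only o is left for (r7,c4).
row 6 has {m,n,p,q,s}; column 2 has {m,o,q,s} — only r is left for (r6,c2).
row 6 has {m,n,p,q,r,s}; column 3 has {m,n,p,s} — only o is left for (r6,c3).
row 3 has {m,p}; column 2 has {m,o,q,r,s} — only n is left for (r3,c2).
row 3 has {m,n,p}; column 5 has {m,o,p,r,s} — only q is left for (r3,c5).
row 5 has {m,o,s}; column 2 has {m,n,o,q,r,s} — only p is left for (r5,c2).
row 5 has {m,o,p,s}; column 4 has {m,n,o,q} — only r is left for (r5,c4).
row 5 has {m,o,p,r,s}; column 5 has {m,o,p,q,r,s} — only n is left for (r5,c5).
row 5 has {m,n,o,p,r,s}; column 6 has {m,n,p,s} — only q is left for (r5,c6).

q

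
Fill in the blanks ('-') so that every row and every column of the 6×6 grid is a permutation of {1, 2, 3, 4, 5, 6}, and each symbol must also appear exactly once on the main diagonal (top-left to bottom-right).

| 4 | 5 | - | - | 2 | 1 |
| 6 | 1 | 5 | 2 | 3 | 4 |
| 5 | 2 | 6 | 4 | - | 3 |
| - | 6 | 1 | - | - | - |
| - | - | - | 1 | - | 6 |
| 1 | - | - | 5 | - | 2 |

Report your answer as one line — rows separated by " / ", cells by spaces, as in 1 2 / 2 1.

4 5 3 6 2 1 / 6 1 5 2 3 4 / 5 2 6 4 1 3 / 2 6 1 3 4 5 / 3 4 2 1 5 6 / 1 3 4 5 6 2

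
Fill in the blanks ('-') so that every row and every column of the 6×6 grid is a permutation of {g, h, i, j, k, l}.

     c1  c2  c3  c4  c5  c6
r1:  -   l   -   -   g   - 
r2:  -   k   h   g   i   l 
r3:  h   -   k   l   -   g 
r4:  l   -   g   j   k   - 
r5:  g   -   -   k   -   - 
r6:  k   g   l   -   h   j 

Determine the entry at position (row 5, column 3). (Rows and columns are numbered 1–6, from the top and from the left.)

i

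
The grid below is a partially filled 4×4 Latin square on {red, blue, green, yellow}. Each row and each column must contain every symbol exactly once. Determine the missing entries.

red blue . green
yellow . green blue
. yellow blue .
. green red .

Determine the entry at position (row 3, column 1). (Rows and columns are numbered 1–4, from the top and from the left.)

green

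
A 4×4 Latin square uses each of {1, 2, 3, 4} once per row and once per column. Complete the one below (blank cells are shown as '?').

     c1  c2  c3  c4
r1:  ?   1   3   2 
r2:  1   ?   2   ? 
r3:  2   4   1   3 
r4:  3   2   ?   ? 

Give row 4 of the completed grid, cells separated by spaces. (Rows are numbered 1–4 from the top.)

(r1,c1) = 4
(r2,c2) = 3
(r2,c4) = 4
(r4,c3) = 4
(r4,c4) = 1

3 2 4 1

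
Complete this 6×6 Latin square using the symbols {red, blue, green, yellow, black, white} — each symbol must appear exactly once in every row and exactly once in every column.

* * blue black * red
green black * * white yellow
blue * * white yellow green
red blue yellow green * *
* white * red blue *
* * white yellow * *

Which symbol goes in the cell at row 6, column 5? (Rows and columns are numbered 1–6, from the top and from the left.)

red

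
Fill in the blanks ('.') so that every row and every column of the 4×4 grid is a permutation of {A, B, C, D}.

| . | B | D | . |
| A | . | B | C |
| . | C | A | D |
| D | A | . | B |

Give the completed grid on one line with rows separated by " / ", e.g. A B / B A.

Cell (r1,c1): row 1 has {B,D}; column 1 has {A,D} → C.
Cell (r1,c4): row 1 has {B,C,D}; column 4 has {B,C,D} → A.
Cell (r2,c2): row 2 has {A,B,C}; column 2 has {A,B,C} → D.
Cell (r3,c1): row 3 has {A,C,D}; column 1 has {A,C,D} → B.
Cell (r4,c3): row 4 has {A,B,D}; column 3 has {A,B,D} → C.

C B D A / A D B C / B C A D / D A C B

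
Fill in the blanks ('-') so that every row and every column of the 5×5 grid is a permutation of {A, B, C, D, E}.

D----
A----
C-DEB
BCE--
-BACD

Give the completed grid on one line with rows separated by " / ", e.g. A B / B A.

D E B A C / A D C B E / C A D E B / B C E D A / E B A C D

(r3,c2) = A
(r4,c5) = A
(r5,c1) = E
(r1,c2) = E
(r1,c5) = C
(r2,c2) = D
(r2,c4) = B
(r2,c5) = E
(r4,c4) = D
(r1,c3) = B
(r1,c4) = A
(r2,c3) = C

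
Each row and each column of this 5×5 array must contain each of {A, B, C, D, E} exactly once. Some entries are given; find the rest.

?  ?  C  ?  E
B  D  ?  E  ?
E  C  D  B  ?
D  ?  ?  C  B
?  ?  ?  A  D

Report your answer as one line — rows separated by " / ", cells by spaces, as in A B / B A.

(r1,c1) = A
(r1,c2) = B
(r1,c4) = D
(r2,c3) = A
(r2,c5) = C
(r3,c5) = A
(r4,c3) = E
(r5,c1) = C
(r5,c2) = E
(r5,c3) = B
(r4,c2) = A

A B C D E / B D A E C / E C D B A / D A E C B / C E B A D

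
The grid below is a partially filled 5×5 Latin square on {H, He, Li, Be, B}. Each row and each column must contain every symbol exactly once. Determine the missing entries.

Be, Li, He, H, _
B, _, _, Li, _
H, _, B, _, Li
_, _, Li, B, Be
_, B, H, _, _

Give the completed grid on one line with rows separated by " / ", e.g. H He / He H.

(r1,c5) = B
(r2,c3) = Be
(r4,c1) = He
(r4,c2) = H
(r5,c1) = Li
(r5,c5) = He
(r2,c2) = He
(r2,c5) = H
(r3,c2) = Be
(r3,c4) = He
(r5,c4) = Be

Be Li He H B / B He Be Li H / H Be B He Li / He H Li B Be / Li B H Be He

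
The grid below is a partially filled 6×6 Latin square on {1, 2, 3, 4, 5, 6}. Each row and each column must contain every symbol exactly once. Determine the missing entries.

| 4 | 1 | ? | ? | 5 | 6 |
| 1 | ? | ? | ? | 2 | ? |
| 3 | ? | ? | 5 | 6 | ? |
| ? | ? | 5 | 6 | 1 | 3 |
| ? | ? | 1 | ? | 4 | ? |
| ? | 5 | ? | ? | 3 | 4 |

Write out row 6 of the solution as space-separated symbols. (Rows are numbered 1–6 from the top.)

6 5 2 1 3 4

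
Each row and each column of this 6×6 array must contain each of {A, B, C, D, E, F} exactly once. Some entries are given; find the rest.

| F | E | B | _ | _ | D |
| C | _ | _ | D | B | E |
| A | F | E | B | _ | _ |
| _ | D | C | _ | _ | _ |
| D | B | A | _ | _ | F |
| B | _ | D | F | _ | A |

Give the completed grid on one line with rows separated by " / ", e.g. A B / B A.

row 2 has {B,C,D,E}; column 2 has {B,D,E,F} — only A is left for (r2,c2).
row 2 has {A,B,C,D,E}; column 3 has {A,B,C,D,E} — only F is left for (r2,c3).
row 3 has {A,B,E,F}; column 6 has {A,D,E,F} — only C is left for (r3,c6).
row 4 has {C,D}; column 1 has {A,B,C,D,F} — only E is left for (r4,c1).
row 4 has {C,D,E}; column 4 has {B,D,F} — only A is left for (r4,c4).
row 4 has {A,C,D,E}; column 5 has {B} — only F is left for (r4,c5).
row 4 has {A,C,D,E,F}; column 6 has {A,C,D,E,F} — only B is left for (r4,c6).
row 6 has {A,B,D,F}; column 2 has {A,B,D,E,F} — only C is left for (r6,c2).
row 6 has {A,B,C,D,F}; column 5 has {B,F} — only E is left for (r6,c5).
row 1 has {B,D,E,F}; column 4 has {A,B,D,F} — only C is left for (r1,c4).
row 1 has {B,C,D,E,F}; column 5 has {B,E,F} — only A is left for (r1,c5).
row 3 has {A,B,C,E,F}; column 5 has {A,B,E,F} — only D is left for (r3,c5).
row 5 has {A,B,D,F}; column 4 has {A,B,C,D,F} — only E is left for (r5,c4).
row 5 has {A,B,D,E,F}; column 5 has {A,B,D,E,F} — only C is left for (r5,c5).

F E B C A D / C A F D B E / A F E B D C / E D C A F B / D B A E C F / B C D F E A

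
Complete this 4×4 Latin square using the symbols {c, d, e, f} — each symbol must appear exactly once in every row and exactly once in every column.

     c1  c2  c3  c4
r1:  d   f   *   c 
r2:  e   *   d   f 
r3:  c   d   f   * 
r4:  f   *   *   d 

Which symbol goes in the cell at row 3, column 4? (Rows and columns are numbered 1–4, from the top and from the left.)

(r1,c3) = e
(r2,c2) = c
(r3,c4) = e

e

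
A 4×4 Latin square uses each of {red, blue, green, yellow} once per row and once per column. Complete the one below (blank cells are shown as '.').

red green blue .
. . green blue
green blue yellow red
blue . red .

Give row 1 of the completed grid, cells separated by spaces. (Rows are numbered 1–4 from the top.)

red green blue yellow

At row 1, column 4: row 1 has {red,blue,green}; column 4 has {red,blue}; that leaves yellow.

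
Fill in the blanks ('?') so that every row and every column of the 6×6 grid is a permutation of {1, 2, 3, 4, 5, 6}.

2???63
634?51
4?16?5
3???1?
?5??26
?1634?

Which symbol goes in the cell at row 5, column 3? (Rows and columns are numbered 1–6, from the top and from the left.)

3

(r1,c2) = 4
(r1,c3) = 5
(r1,c4) = 1
(r2,c4) = 2
(r3,c2) = 2
(r3,c5) = 3
(r4,c2) = 6
(r4,c3) = 2
(r4,c6) = 4
(r5,c1) = 1
(r5,c3) = 3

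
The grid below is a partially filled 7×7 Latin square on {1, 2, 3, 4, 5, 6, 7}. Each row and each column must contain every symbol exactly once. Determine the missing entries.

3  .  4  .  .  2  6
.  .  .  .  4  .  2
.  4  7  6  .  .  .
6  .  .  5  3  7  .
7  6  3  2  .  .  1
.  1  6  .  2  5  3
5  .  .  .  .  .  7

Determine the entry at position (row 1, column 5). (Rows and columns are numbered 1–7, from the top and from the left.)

7

At row 2, column 1: row 2 has {2,4}; column 1 has {3,5,6,7}; that leaves 1.
At row 2, column 3: row 2 has {1,2,4}; column 3 has {3,4,6,7}; that leaves 5.
At row 3, column 1: row 3 has {4,6,7}; column 1 has {1,3,5,6,7}; that leaves 2.
At row 3, column 7: row 3 has {2,4,6,7}; column 7 has {1,2,3,6,7}; that leaves 5.
At row 4, column 2: row 4 has {3,5,6,7}; column 2 has {1,4,6}; that leaves 2.
At row 4, column 3: row 4 has {2,3,5,6,7}; column 3 has {3,4,5,6,7}; that leaves 1.
At row 4, column 7: row 4 has {1,2,3,5,6,7}; column 7 has {1,2,3,5,6,7}; that leaves 4.
At row 5, column 5: row 5 has {1,2,3,6,7}; column 5 has {2,3,4}; that leaves 5.
At row 5, column 6: row 5 has {1,2,3,5,6,7}; column 6 has {2,5,7}; that leaves 4.
At row 6, column 1: row 6 has {1,2,3,5,6}; column 1 has {1,2,3,5,6,7}; that leaves 4.
At row 6, column 4: row 6 has {1,2,3,4,5,6}; column 4 has {2,5,6}; that leaves 7.
At row 7, column 2: row 7 has {5,7}; column 2 has {1,2,4,6}; that leaves 3.
At row 7, column 3: row 7 has {3,5,7}; column 3 has {1,3,4,5,6,7}; that leaves 2.
At row 1, column 4: row 1 has {2,3,4,6}; column 4 has {2,5,6,7}; that leaves 1.
At row 1, column 5: row 1 has {1,2,3,4,6}; column 5 has {2,3,4,5}; that leaves 7.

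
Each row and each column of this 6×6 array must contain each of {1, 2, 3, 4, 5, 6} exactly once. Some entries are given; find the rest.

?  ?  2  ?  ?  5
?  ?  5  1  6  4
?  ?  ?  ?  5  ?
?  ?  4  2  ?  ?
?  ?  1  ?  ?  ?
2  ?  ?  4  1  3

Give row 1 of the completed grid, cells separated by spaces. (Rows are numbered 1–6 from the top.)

row 2 has {1,4,5,6}; column 1 has {2} — only 3 is left for (r2,c1).
row 2 has {1,3,4,5,6}; column 2 is empty so far — only 2 is left for (r2,c2).
row 4 has {2,4}; column 5 has {1,5,6} — only 3 is left for (r4,c5).
row 6 has {1,2,3,4}; column 3 has {1,2,4,5} — only 6 is left for (r6,c3).
row 1 has {2,5}; column 5 has {1,3,5,6} — only 4 is left for (r1,c5).
row 3 has {5}; column 3 has {1,2,4,5,6} — only 3 is left for (r3,c3).
row 3 has {3,5}; column 4 has {1,2,4} — only 6 is left for (r3,c4).
row 5 has {1}; column 5 has {1,3,4,5,6} — only 2 is left for (r5,c5).
row 5 has {1,2}; column 6 has {3,4,5} — only 6 is left for (r5,c6).
row 6 has {1,2,3,4,6}; column 2 has {2} — only 5 is left for (r6,c2).
row 1 has {2,4,5}; column 4 has {1,2,4,6} — only 3 is left for (r1,c4).
row 4 has {2,3,4}; column 6 has {3,4,5,6} — only 1 is left for (r4,c6).
row 5 has {1,2,6}; column 4 has {1,2,3,4,6} — only 5 is left for (r5,c4).
row 3 has {3,5,6}; column 6 has {1,3,4,5,6} — only 2 is left for (r3,c6).
row 4 has {1,2,3,4}; column 2 has {2,5} — only 6 is left for (r4,c2).
row 5 has {1,2,5,6}; column 1 has {2,3} — only 4 is left for (r5,c1).
row 5 has {1,2,4,5,6}; column 2 has {2,5,6} — only 3 is left for (r5,c2).
row 1 has {2,3,4,5}; column 2 has {2,3,5,6} — only 1 is left for (r1,c2).
row 3 has {2,3,5,6}; column 1 has {2,3,4} — only 1 is left for (r3,c1).
row 3 has {1,2,3,5,6}; column 2 has {1,2,3,5,6} — only 4 is left for (r3,c2).
row 4 has {1,2,3,4,6}; column 1 has {1,2,3,4} — only 5 is left for (r4,c1).
row 1 has {1,2,3,4,5}; column 1 has {1,2,3,4,5} — only 6 is left for (r1,c1).

6 1 2 3 4 5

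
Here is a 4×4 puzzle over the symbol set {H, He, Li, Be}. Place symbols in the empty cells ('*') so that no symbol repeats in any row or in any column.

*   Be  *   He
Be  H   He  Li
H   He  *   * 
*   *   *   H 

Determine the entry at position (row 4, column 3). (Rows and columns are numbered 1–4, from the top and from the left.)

(r1,c1) = Li
(r1,c3) = H
(r3,c4) = Be
(r4,c1) = He
(r4,c2) = Li
(r4,c3) = Be

Be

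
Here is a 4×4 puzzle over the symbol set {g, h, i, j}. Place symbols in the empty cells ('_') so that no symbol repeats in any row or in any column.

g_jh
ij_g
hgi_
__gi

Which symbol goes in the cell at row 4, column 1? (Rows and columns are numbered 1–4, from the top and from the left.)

At row 1, column 2: row 1 has {g,h,j}; column 2 has {g,j}; that leaves i.
At row 2, column 3: row 2 has {g,i,j}; column 3 has {g,i,j}; that leaves h.
At row 3, column 4: row 3 has {g,h,i}; column 4 has {g,h,i}; that leaves j.
At row 4, column 1: row 4 has {g,i}; column 1 has {g,h,i}; that leaves j.

j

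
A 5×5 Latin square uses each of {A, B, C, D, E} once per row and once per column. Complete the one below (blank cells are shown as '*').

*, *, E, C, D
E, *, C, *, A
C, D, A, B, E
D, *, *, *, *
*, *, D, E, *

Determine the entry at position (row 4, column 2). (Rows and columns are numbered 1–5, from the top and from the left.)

E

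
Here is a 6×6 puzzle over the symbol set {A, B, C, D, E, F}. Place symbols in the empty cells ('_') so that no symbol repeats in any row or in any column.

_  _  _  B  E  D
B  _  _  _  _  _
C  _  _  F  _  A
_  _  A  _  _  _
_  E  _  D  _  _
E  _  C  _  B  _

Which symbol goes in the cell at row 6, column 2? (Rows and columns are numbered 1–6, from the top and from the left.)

D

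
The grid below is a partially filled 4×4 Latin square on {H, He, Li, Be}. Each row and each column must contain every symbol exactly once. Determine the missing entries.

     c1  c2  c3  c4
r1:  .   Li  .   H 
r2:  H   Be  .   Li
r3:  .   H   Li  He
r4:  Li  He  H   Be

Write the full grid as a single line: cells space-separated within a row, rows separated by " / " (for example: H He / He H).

He Li Be H / H Be He Li / Be H Li He / Li He H Be

row 2 has {H,Li,Be}; column 3 has {H,Li} — only He is left for (r2,c3).
row 3 has {H,He,Li}; column 1 has {H,Li} — only Be is left for (r3,c1).
row 1 has {H,Li}; column 1 has {H,Li,Be} — only He is left for (r1,c1).
row 1 has {H,He,Li}; column 3 has {H,He,Li} — only Be is left for (r1,c3).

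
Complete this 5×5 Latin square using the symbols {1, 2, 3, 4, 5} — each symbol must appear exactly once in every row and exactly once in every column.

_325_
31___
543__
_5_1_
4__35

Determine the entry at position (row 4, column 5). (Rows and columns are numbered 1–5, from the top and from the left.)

(r1,c1) = 1
(r1,c5) = 4
(r2,c5) = 2
(r3,c4) = 2
(r3,c5) = 1
(r4,c1) = 2
(r4,c3) = 4
(r4,c5) = 3

3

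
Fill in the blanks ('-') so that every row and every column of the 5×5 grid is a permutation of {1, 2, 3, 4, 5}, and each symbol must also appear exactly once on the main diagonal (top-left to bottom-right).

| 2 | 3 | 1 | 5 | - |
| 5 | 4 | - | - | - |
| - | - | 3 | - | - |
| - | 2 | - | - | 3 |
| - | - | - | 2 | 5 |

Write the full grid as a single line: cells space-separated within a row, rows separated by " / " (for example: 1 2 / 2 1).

2 3 1 5 4 / 5 4 2 3 1 / 1 5 3 4 2 / 4 2 5 1 3 / 3 1 4 2 5

(r1,c5): row 1 has {1,2,3,5}; column 5 has {3,5}, so it must be 4.
(r2,c3): row 2 has {4,5}; column 3 has {1,3}, so it must be 2.
(r2,c5): row 2 has {2,4,5}; column 5 has {3,4,5}, so it must be 1.
(r3,c5): row 3 has {3}; column 5 has {1,3,4,5}, so it must be 2.
(r4,c4): row 4 has {2,3}; column 4 has {2,5}; the diagonal has {2,3,4,5}, so it must be 1.
(r5,c2): row 5 has {2,5}; column 2 has {2,3,4}, so it must be 1.
(r5,c3): row 5 has {1,2,5}; column 3 has {1,2,3}, so it must be 4.
(r2,c4): row 2 has {1,2,4,5}; column 4 has {1,2,5}, so it must be 3.
(r3,c2): row 3 has {2,3}; column 2 has {1,2,3,4}, so it must be 5.
(r3,c4): row 3 has {2,3,5}; column 4 has {1,2,3,5}, so it must be 4.
(r4,c1): row 4 has {1,2,3}; column 1 has {2,5}, so it must be 4.
(r4,c3): row 4 has {1,2,3,4}; column 3 has {1,2,3,4}, so it must be 5.
(r5,c1): row 5 has {1,2,4,5}; column 1 has {2,4,5}, so it must be 3.
(r3,c1): row 3 has {2,3,4,5}; column 1 has {2,3,4,5}, so it must be 1.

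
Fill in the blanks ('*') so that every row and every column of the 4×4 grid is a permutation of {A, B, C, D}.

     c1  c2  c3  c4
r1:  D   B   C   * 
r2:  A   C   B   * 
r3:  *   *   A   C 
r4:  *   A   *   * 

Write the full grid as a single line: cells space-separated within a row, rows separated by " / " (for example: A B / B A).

row 1 has {B,C,D}; column 4 has {C} — only A is left for (r1,c4).
row 2 has {A,B,C}; column 4 has {A,C} — only D is left for (r2,c4).
row 3 has {A,C}; column 1 has {A,D} — only B is left for (r3,c1).
row 3 has {A,B,C}; column 2 has {A,B,C} — only D is left for (r3,c2).
row 4 has {A}; column 1 has {A,B,D} — only C is left for (r4,c1).
row 4 has {A,C}; column 3 has {A,B,C} — only D is left for (r4,c3).
row 4 has {A,C,D}; column 4 has {A,C,D} — only B is left for (r4,c4).

D B C A / A C B D / B D A C / C A D B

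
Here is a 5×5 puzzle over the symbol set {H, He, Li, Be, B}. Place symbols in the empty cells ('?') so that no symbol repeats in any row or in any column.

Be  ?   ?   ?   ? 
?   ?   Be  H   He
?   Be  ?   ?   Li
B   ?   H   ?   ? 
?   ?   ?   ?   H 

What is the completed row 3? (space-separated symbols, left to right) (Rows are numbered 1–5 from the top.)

H Be He B Li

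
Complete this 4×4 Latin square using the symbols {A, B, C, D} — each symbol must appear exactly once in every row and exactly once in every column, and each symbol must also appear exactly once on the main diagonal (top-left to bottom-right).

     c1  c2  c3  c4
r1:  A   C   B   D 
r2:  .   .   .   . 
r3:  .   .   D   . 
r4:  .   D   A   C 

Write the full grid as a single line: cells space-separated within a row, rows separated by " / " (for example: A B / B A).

(r2,c2) = B
(r2,c3) = C
(r2,c4) = A
(r3,c2) = A
(r3,c4) = B
(r4,c1) = B
(r2,c1) = D
(r3,c1) = C

A C B D / D B C A / C A D B / B D A C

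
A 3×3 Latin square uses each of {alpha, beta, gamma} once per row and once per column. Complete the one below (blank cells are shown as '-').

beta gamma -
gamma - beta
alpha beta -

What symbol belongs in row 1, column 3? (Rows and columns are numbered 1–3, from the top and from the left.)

alpha

(r1,c3) = alpha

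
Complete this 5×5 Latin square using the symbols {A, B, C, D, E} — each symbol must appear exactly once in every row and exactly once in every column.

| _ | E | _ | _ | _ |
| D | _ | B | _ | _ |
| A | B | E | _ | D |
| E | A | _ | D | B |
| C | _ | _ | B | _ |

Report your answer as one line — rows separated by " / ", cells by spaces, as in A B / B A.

B E D A C / D C B E A / A B E C D / E A C D B / C D A B E

(r1,c1) = B
(r2,c2) = C
(r3,c4) = C
(r4,c3) = C
(r5,c2) = D
(r5,c3) = A
(r5,c5) = E
(r1,c3) = D
(r1,c4) = A
(r1,c5) = C
(r2,c4) = E
(r2,c5) = A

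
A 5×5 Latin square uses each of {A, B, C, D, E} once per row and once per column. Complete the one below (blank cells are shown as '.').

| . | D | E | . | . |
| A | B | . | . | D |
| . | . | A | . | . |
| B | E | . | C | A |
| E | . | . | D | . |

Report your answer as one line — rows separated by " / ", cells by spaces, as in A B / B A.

C D E A B / A B C E D / D C A B E / B E D C A / E A B D C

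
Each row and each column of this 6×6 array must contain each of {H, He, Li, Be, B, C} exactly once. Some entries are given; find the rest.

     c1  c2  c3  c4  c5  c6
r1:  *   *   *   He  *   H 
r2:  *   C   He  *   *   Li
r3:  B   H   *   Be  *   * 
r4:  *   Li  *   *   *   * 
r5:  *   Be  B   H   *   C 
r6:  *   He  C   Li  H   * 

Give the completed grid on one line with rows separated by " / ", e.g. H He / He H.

C B Be He Li H / H C He B Be Li / B H Li Be C He / He Li H C B Be / Li Be B H He C / Be He C Li H B

(r1,c2) = B
(r2,c4) = B
(r2,c5) = Be
(r3,c3) = Li
(r3,c6) = He
(r4,c4) = C
(r6,c1) = Be
(r6,c6) = B
(r1,c3) = Be
(r2,c1) = H
(r3,c5) = C
(r4,c1) = He
(r4,c3) = H
(r4,c5) = B
(r4,c6) = Be
(r5,c1) = Li
(r5,c5) = He
(r1,c1) = C
(r1,c5) = Li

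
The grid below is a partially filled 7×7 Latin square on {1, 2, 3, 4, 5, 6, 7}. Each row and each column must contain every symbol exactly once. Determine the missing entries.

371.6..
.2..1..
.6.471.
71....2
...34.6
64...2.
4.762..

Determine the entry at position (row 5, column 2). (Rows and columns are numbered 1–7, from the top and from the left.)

5

(r2,c1) = 5
(r2,c4) = 7
(r3,c1) = 2
(r4,c4) = 5
(r4,c5) = 3
(r5,c1) = 1
(r5,c2) = 5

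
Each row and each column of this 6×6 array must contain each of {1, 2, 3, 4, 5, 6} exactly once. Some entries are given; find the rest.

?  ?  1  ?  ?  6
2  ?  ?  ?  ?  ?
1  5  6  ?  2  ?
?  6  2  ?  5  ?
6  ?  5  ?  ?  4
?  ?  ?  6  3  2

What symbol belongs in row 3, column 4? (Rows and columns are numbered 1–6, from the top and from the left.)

4

(r1,c5) = 4
(r3,c6) = 3
(r4,c6) = 1
(r5,c5) = 1
(r6,c3) = 4
(r2,c3) = 3
(r2,c5) = 6
(r2,c6) = 5
(r3,c4) = 4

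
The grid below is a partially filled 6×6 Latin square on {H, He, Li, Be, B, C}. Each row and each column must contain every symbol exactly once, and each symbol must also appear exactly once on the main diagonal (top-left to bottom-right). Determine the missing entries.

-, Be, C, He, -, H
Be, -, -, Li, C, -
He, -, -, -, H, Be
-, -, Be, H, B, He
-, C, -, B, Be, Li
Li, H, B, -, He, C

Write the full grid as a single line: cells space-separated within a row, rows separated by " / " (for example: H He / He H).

(r1,c1): row 1 has {H,He,Be,C}; column 1 has {He,Li,Be}; the diagonal has {H,Be,C}, so it must be B.
(r1,c5): row 1 has {H,He,Be,B,C}; column 5 has {H,He,Be,B,C}, so it must be Li.
(r2,c2): row 2 has {Li,Be,C}; column 2 has {H,Be,C}; the diagonal has {H,Be,B,C}, so it must be He.
(r2,c3): row 2 has {He,Li,Be,C}; column 3 has {Be,B,C}, so it must be H.
(r2,c6): row 2 has {H,He,Li,Be,C}; column 6 has {H,He,Li,Be,C}, so it must be B.
(r3,c3): row 3 has {H,He,Be}; column 3 has {H,Be,B,C}; the diagonal has {H,He,Be,B,C}, so it must be Li.
(r3,c4): row 3 has {H,He,Li,Be}; column 4 has {H,He,Li,B}, so it must be C.
(r4,c1): row 4 has {H,He,Be,B}; column 1 has {He,Li,Be,B}, so it must be C.
(r4,c2): row 4 has {H,He,Be,B,C}; column 2 has {H,He,Be,C}, so it must be Li.
(r5,c1): row 5 has {Li,Be,B,C}; column 1 has {He,Li,Be,B,C}, so it must be H.
(r5,c3): row 5 has {H,Li,Be,B,C}; column 3 has {H,Li,Be,B,C}, so it must be He.
(r6,c4): row 6 has {H,He,Li,B,C}; column 4 has {H,He,Li,B,C}, so it must be Be.
(r3,c2): row 3 has {H,He,Li,Be,C}; column 2 has {H,He,Li,Be,C}, so it must be B.

B Be C He Li H / Be He H Li C B / He B Li C H Be / C Li Be H B He / H C He B Be Li / Li H B Be He C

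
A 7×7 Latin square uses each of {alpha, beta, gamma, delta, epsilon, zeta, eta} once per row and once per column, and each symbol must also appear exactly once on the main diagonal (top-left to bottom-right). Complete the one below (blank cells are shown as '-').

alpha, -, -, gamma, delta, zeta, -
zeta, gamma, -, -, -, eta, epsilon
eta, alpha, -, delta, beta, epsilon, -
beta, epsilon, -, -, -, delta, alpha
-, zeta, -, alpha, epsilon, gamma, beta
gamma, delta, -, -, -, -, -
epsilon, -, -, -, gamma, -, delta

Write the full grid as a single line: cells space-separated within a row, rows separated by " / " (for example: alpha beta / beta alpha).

(r1,c7): row 1 has {alpha,gamma,delta,zeta}; column 7 has {alpha,beta,delta,epsilon}, so it must be eta.
(r2,c4): row 2 has {gamma,epsilon,zeta,eta}; column 4 has {alpha,gamma,delta}, so it must be beta.
(r2,c5): row 2 has {beta,gamma,epsilon,zeta,eta}; column 5 has {beta,gamma,delta,epsilon}, so it must be alpha.
(r3,c3): row 3 has {alpha,beta,delta,epsilon,eta}; column 3 is empty so far; the diagonal has {alpha,gamma,delta,epsilon}, so it must be zeta.
(r3,c7): row 3 has {alpha,beta,delta,epsilon,zeta,eta}; column 7 has {alpha,beta,delta,epsilon,eta}, so it must be gamma.
(r4,c4): row 4 has {alpha,beta,delta,epsilon}; column 4 has {alpha,beta,gamma,delta}; the diagonal has {alpha,gamma,delta,epsilon,zeta}, so it must be eta.
(r4,c5): row 4 has {alpha,beta,delta,epsilon,eta}; column 5 has {alpha,beta,gamma,delta,epsilon}, so it must be zeta.
(r5,c1): row 5 has {alpha,beta,gamma,epsilon,zeta}; column 1 has {alpha,beta,gamma,epsilon,zeta,eta}, so it must be delta.
(r5,c3): row 5 has {alpha,beta,gamma,delta,epsilon,zeta}; column 3 has {zeta}, so it must be eta.
(r6,c5): row 6 has {gamma,delta}; column 5 has {alpha,beta,gamma,delta,epsilon,zeta}, so it must be eta.
(r6,c6): row 6 has {gamma,delta,eta}; column 6 has {gamma,delta,epsilon,zeta,eta}; the diagonal has {alpha,gamma,delta,epsilon,zeta,eta}, so it must be beta.
(r6,c7): row 6 has {beta,gamma,delta,eta}; column 7 has {alpha,beta,gamma,delta,epsilon,eta}, so it must be zeta.
(r7,c4): row 7 has {gamma,delta,epsilon}; column 4 has {alpha,beta,gamma,delta,eta}, so it must be zeta.
(r7,c6): row 7 has {gamma,delta,epsilon,zeta}; column 6 has {beta,gamma,delta,epsilon,zeta,eta}, so it must be alpha.
(r1,c2): row 1 has {alpha,gamma,delta,zeta,eta}; column 2 has {alpha,gamma,delta,epsilon,zeta}, so it must be beta.
(r1,c3): row 1 has {alpha,beta,gamma,delta,zeta,eta}; column 3 has {zeta,eta}, so it must be epsilon.
(r2,c3): row 2 has {alpha,beta,gamma,epsilon,zeta,eta}; column 3 has {epsilon,zeta,eta}, so it must be delta.
(r4,c3): row 4 has {alpha,beta,delta,epsilon,zeta,eta}; column 3 has {delta,epsilon,zeta,eta}, so it must be gamma.
(r6,c3): row 6 has {beta,gamma,delta,zeta,eta}; column 3 has {gamma,delta,epsilon,zeta,eta}, so it must be alpha.
(r6,c4): row 6 has {alpha,beta,gamma,delta,zeta,eta}; column 4 has {alpha,beta,gamma,delta,zeta,eta}, so it must be epsilon.
(r7,c2): row 7 has {alpha,gamma,delta,epsilon,zeta}; column 2 has {alpha,beta,gamma,delta,epsilon,zeta}, so it must be eta.
(r7,c3): row 7 has {alpha,gamma,delta,epsilon,zeta,eta}; column 3 has {alpha,gamma,delta,epsilon,zeta,eta}, so it must be beta.

alpha beta epsilon gamma delta zeta eta / zeta gamma delta beta alpha eta epsilon / eta alpha zeta delta beta epsilon gamma / beta epsilon gamma eta zeta delta alpha / delta zeta eta alpha epsilon gamma beta / gamma delta alpha epsilon eta beta zeta / epsilon eta beta zeta gamma alpha delta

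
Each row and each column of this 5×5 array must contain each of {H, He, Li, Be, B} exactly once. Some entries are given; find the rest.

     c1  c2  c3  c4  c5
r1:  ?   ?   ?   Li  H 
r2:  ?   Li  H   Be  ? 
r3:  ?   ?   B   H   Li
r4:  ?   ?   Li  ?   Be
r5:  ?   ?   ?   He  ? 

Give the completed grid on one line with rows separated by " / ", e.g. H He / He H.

(r4,c4) = B
(r5,c3) = Be
(r5,c5) = B
(r1,c3) = He
(r2,c5) = He
(r5,c2) = H
(r2,c1) = B
(r4,c2) = He
(r5,c1) = Li
(r1,c1) = Be
(r1,c2) = B
(r3,c1) = He
(r3,c2) = Be
(r4,c1) = H

Be B He Li H / B Li H Be He / He Be B H Li / H He Li B Be / Li H Be He B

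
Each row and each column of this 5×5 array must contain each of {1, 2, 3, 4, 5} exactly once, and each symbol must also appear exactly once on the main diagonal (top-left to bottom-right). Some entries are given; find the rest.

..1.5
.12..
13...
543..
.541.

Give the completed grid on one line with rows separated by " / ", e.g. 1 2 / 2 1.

Cell (r1,c2): row 1 has {1,5}; column 2 has {1,3,4,5} → 2.
Cell (r3,c3): row 3 has {1,3}; column 3 has {1,2,3,4}; the diagonal has {1} → 5.
Cell (r4,c4): row 4 has {3,4,5}; column 4 has {1}; the diagonal has {1,5} → 2.
Cell (r4,c5): row 4 has {2,3,4,5}; column 5 has {5} → 1.
Cell (r5,c5): row 5 has {1,4,5}; column 5 has {1,5}; the diagonal has {1,2,5} → 3.
Cell (r1,c1): row 1 has {1,2,5}; column 1 has {1,5}; the diagonal has {1,2,3,5} → 4.
Cell (r1,c4): row 1 has {1,2,4,5}; column 4 has {1,2} → 3.
Cell (r2,c1): row 2 has {1,2}; column 1 has {1,4,5} → 3.
Cell (r2,c5): row 2 has {1,2,3}; column 5 has {1,3,5} → 4.
Cell (r3,c4): row 3 has {1,3,5}; column 4 has {1,2,3} → 4.
Cell (r3,c5): row 3 has {1,3,4,5}; column 5 has {1,3,4,5} → 2.
Cell (r5,c1): row 5 has {1,3,4,5}; column 1 has {1,3,4,5} → 2.
Cell (r2,c4): row 2 has {1,2,3,4}; column 4 has {1,2,3,4} → 5.

4 2 1 3 5 / 3 1 2 5 4 / 1 3 5 4 2 / 5 4 3 2 1 / 2 5 4 1 3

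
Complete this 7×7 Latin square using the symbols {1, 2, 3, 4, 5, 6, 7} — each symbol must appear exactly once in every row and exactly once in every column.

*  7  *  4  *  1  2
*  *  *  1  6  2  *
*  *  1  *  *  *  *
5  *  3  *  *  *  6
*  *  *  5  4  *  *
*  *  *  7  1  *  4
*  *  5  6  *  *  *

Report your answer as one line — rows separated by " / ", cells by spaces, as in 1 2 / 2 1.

(r1,c3): row 1 has {1,2,4,7}; column 3 has {1,3,5}, so it must be 6.
(r4,c4): row 4 has {3,5,6}; column 4 has {1,4,5,6,7}, so it must be 2.
(r4,c5): row 4 has {2,3,5,6}; column 5 has {1,4,6}, so it must be 7.
(r4,c6): row 4 has {2,3,5,6,7}; column 6 has {1,2}, so it must be 4.
(r6,c3): row 6 has {1,4,7}; column 3 has {1,3,5,6}, so it must be 2.
(r1,c1): row 1 has {1,2,4,6,7}; column 1 has {5}, so it must be 3.
(r1,c5): row 1 has {1,2,3,4,6,7}; column 5 has {1,4,6,7}, so it must be 5.
(r3,c4): row 3 has {1}; column 4 has {1,2,4,5,6,7}, so it must be 3.
(r3,c5): row 3 has {1,3}; column 5 has {1,4,5,6,7}, so it must be 2.
(r4,c2): row 4 has {2,3,4,5,6,7}; column 2 has {7}, so it must be 1.
(r5,c3): row 5 has {4,5}; column 3 has {1,2,3,5,6}, so it must be 7.
(r6,c1): row 6 has {1,2,4,7}; column 1 has {3,5}, so it must be 6.
(r7,c5): row 7 has {5,6}; column 5 has {1,2,4,5,6,7}, so it must be 3.
(r7,c6): row 7 has {3,5,6}; column 6 has {1,2,4}, so it must be 7.
(r7,c7): row 7 has {3,5,6,7}; column 7 has {2,4,6}, so it must be 1.
(r2,c3): row 2 has {1,2,6}; column 3 has {1,2,3,5,6,7}, so it must be 4.
(r5,c7): row 5 has {4,5,7}; column 7 has {1,2,4,6}, so it must be 3.
(r2,c1): row 2 has {1,2,4,6}; column 1 has {3,5,6}, so it must be 7.
(r2,c7): row 2 has {1,2,4,6,7}; column 7 has {1,2,3,4,6}, so it must be 5.
(r3,c1): row 3 has {1,2,3}; column 1 has {3,5,6,7}, so it must be 4.
(r3,c7): row 3 has {1,2,3,4}; column 7 has {1,2,3,4,5,6}, so it must be 7.
(r5,c6): row 5 has {3,4,5,7}; column 6 has {1,2,4,7}, so it must be 6.
(r7,c1): row 7 has {1,3,5,6,7}; column 1 has {3,4,5,6,7}, so it must be 2.
(r7,c2): row 7 has {1,2,3,5,6,7}; column 2 has {1,7}, so it must be 4.
(r2,c2): row 2 has {1,2,4,5,6,7}; column 2 has {1,4,7}, so it must be 3.
(r3,c6): row 3 has {1,2,3,4,7}; column 6 has {1,2,4,6,7}, so it must be 5.
(r5,c1): row 5 has {3,4,5,6,7}; column 1 has {2,3,4,5,6,7}, so it must be 1.
(r5,c2): row 5 has {1,3,4,5,6,7}; column 2 has {1,3,4,7}, so it must be 2.
(r6,c2): row 6 has {1,2,4,6,7}; column 2 has {1,2,3,4,7}, so it must be 5.
(r6,c6): row 6 has {1,2,4,5,6,7}; column 6 has {1,2,4,5,6,7}, so it must be 3.
(r3,c2): row 3 has {1,2,3,4,5,7}; column 2 has {1,2,3,4,5,7}, so it must be 6.

3 7 6 4 5 1 2 / 7 3 4 1 6 2 5 / 4 6 1 3 2 5 7 / 5 1 3 2 7 4 6 / 1 2 7 5 4 6 3 / 6 5 2 7 1 3 4 / 2 4 5 6 3 7 1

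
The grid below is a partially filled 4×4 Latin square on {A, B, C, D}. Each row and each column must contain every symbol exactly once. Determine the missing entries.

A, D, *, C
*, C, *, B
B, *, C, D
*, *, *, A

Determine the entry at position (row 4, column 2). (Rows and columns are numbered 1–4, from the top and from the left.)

B

row 1 has {A,C,D}; column 3 has {C} — only B is left for (r1,c3).
row 2 has {B,C}; column 1 has {A,B} — only D is left for (r2,c1).
row 2 has {B,C,D}; column 3 has {B,C} — only A is left for (r2,c3).
row 3 has {B,C,D}; column 2 has {C,D} — only A is left for (r3,c2).
row 4 has {A}; column 1 has {A,B,D} — only C is left for (r4,c1).
row 4 has {A,C}; column 2 has {A,C,D} — only B is left for (r4,c2).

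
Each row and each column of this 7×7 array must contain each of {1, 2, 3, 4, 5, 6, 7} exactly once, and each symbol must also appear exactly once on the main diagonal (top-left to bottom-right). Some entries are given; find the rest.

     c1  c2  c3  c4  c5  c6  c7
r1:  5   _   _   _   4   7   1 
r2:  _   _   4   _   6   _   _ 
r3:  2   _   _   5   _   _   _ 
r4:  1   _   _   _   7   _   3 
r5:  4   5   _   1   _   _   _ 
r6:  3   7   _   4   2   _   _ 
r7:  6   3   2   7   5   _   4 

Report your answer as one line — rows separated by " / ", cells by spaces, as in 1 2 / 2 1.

5 2 3 6 4 7 1 / 7 1 4 3 6 5 2 / 2 4 7 5 1 3 6 / 1 6 5 2 7 4 3 / 4 5 6 1 3 2 7 / 3 7 1 4 2 6 5 / 6 3 2 7 5 1 4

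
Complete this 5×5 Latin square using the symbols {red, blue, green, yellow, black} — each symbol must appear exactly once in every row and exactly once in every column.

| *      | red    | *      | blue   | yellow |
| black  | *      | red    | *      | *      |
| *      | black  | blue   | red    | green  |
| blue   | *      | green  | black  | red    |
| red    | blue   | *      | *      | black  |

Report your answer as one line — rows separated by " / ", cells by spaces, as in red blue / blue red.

green red black blue yellow / black green red yellow blue / yellow black blue red green / blue yellow green black red / red blue yellow green black

(r1,c1) = green
(r1,c3) = black
(r2,c5) = blue
(r3,c1) = yellow
(r4,c2) = yellow
(r5,c3) = yellow
(r5,c4) = green
(r2,c2) = green
(r2,c4) = yellow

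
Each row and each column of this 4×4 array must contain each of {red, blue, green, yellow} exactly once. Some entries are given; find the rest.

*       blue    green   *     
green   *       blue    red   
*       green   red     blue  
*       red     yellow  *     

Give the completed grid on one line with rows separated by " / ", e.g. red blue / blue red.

(r1,c4) = yellow
(r2,c2) = yellow
(r3,c1) = yellow
(r4,c1) = blue
(r4,c4) = green
(r1,c1) = red

red blue green yellow / green yellow blue red / yellow green red blue / blue red yellow green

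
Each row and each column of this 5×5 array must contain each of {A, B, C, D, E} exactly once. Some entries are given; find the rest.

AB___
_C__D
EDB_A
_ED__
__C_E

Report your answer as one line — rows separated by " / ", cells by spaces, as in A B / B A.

A B E D C / B C A E D / E D B C A / C E D A B / D A C B E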